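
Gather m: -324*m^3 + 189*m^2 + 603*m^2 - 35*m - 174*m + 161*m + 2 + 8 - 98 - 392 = -324*m^3 + 792*m^2 - 48*m - 480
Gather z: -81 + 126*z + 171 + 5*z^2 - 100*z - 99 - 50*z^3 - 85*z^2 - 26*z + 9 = -50*z^3 - 80*z^2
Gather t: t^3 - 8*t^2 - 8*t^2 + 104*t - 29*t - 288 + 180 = t^3 - 16*t^2 + 75*t - 108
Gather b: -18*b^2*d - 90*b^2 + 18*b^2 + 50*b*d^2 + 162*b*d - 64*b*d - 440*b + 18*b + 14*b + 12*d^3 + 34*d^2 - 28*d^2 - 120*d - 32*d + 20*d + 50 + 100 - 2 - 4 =b^2*(-18*d - 72) + b*(50*d^2 + 98*d - 408) + 12*d^3 + 6*d^2 - 132*d + 144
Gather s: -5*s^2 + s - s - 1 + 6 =5 - 5*s^2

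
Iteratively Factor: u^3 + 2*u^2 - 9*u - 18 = (u + 2)*(u^2 - 9) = (u - 3)*(u + 2)*(u + 3)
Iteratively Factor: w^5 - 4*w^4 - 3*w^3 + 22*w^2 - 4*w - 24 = (w - 2)*(w^4 - 2*w^3 - 7*w^2 + 8*w + 12) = (w - 3)*(w - 2)*(w^3 + w^2 - 4*w - 4) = (w - 3)*(w - 2)^2*(w^2 + 3*w + 2) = (w - 3)*(w - 2)^2*(w + 1)*(w + 2)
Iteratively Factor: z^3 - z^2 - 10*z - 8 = (z + 2)*(z^2 - 3*z - 4) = (z - 4)*(z + 2)*(z + 1)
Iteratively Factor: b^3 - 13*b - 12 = (b + 1)*(b^2 - b - 12) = (b + 1)*(b + 3)*(b - 4)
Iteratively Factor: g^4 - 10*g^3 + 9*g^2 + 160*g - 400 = (g + 4)*(g^3 - 14*g^2 + 65*g - 100) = (g - 5)*(g + 4)*(g^2 - 9*g + 20) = (g - 5)^2*(g + 4)*(g - 4)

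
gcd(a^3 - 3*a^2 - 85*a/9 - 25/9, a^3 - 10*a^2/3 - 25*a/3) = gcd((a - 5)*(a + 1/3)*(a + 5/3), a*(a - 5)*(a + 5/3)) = a^2 - 10*a/3 - 25/3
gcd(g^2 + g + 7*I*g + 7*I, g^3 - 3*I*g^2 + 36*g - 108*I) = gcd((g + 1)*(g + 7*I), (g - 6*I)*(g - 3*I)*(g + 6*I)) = 1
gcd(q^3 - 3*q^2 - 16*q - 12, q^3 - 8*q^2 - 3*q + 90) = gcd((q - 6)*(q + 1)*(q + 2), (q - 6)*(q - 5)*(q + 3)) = q - 6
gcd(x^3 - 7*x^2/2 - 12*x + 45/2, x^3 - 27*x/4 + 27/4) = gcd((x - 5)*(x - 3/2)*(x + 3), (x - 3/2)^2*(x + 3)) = x^2 + 3*x/2 - 9/2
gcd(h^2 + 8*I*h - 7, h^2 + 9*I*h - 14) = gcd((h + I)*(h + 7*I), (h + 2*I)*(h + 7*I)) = h + 7*I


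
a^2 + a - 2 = (a - 1)*(a + 2)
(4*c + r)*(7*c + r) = 28*c^2 + 11*c*r + r^2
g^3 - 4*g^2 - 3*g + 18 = (g - 3)^2*(g + 2)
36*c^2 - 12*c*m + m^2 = (-6*c + m)^2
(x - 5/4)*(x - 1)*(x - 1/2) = x^3 - 11*x^2/4 + 19*x/8 - 5/8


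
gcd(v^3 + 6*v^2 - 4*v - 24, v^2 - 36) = v + 6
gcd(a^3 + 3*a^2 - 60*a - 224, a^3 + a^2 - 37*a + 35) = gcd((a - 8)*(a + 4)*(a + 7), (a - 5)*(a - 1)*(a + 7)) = a + 7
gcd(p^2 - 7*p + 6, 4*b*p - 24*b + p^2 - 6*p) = p - 6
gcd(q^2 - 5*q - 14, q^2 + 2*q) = q + 2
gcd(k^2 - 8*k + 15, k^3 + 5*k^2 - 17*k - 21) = k - 3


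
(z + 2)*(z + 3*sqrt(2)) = z^2 + 2*z + 3*sqrt(2)*z + 6*sqrt(2)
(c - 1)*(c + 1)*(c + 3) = c^3 + 3*c^2 - c - 3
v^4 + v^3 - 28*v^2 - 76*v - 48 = (v - 6)*(v + 1)*(v + 2)*(v + 4)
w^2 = w^2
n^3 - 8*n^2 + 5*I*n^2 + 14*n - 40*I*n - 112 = (n - 8)*(n - 2*I)*(n + 7*I)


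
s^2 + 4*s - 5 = (s - 1)*(s + 5)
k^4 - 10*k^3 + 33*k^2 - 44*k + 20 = (k - 5)*(k - 2)^2*(k - 1)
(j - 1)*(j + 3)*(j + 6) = j^3 + 8*j^2 + 9*j - 18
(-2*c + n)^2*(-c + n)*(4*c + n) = -16*c^4 + 28*c^3*n - 12*c^2*n^2 - c*n^3 + n^4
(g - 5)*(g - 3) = g^2 - 8*g + 15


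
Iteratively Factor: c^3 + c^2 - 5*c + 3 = (c - 1)*(c^2 + 2*c - 3) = (c - 1)*(c + 3)*(c - 1)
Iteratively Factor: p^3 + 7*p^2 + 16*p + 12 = (p + 2)*(p^2 + 5*p + 6) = (p + 2)*(p + 3)*(p + 2)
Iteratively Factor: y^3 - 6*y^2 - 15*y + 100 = (y + 4)*(y^2 - 10*y + 25) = (y - 5)*(y + 4)*(y - 5)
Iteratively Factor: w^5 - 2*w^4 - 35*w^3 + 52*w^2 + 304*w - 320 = (w - 1)*(w^4 - w^3 - 36*w^2 + 16*w + 320) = (w - 1)*(w + 4)*(w^3 - 5*w^2 - 16*w + 80) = (w - 5)*(w - 1)*(w + 4)*(w^2 - 16) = (w - 5)*(w - 4)*(w - 1)*(w + 4)*(w + 4)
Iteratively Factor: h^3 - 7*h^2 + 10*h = (h - 2)*(h^2 - 5*h) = (h - 5)*(h - 2)*(h)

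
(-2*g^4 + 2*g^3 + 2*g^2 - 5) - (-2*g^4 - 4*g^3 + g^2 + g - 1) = 6*g^3 + g^2 - g - 4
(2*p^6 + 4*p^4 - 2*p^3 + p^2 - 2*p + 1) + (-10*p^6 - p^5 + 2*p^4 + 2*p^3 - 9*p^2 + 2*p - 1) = -8*p^6 - p^5 + 6*p^4 - 8*p^2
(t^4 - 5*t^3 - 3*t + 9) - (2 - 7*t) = t^4 - 5*t^3 + 4*t + 7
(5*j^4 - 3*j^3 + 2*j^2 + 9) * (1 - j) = -5*j^5 + 8*j^4 - 5*j^3 + 2*j^2 - 9*j + 9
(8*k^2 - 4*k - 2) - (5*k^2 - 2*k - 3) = 3*k^2 - 2*k + 1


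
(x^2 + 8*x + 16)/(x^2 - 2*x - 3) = (x^2 + 8*x + 16)/(x^2 - 2*x - 3)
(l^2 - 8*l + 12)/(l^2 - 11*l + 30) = (l - 2)/(l - 5)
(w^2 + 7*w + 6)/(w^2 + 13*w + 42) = (w + 1)/(w + 7)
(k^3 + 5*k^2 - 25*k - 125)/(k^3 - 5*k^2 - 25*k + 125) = (k + 5)/(k - 5)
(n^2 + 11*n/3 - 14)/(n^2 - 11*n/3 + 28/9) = 3*(n + 6)/(3*n - 4)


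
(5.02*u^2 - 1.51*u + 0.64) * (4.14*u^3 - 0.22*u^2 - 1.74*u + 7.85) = 20.7828*u^5 - 7.3558*u^4 - 5.753*u^3 + 41.8936*u^2 - 12.9671*u + 5.024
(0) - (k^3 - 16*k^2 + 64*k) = -k^3 + 16*k^2 - 64*k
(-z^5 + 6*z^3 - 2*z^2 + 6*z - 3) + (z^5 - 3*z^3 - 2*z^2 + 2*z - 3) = 3*z^3 - 4*z^2 + 8*z - 6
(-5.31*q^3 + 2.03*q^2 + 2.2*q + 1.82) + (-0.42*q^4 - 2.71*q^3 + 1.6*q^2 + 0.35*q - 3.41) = -0.42*q^4 - 8.02*q^3 + 3.63*q^2 + 2.55*q - 1.59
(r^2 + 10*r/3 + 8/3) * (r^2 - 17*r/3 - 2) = r^4 - 7*r^3/3 - 164*r^2/9 - 196*r/9 - 16/3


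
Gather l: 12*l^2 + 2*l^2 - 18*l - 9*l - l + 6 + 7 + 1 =14*l^2 - 28*l + 14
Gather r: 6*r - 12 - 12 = 6*r - 24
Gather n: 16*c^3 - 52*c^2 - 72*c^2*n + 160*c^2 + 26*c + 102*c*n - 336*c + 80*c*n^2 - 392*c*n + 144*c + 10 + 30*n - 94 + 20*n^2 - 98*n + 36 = 16*c^3 + 108*c^2 - 166*c + n^2*(80*c + 20) + n*(-72*c^2 - 290*c - 68) - 48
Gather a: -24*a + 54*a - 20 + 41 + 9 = 30*a + 30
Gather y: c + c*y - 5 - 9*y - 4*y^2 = c - 4*y^2 + y*(c - 9) - 5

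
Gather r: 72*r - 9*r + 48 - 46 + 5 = 63*r + 7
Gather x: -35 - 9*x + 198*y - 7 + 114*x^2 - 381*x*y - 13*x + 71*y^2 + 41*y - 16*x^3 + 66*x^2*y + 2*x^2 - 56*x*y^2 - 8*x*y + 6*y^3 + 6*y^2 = -16*x^3 + x^2*(66*y + 116) + x*(-56*y^2 - 389*y - 22) + 6*y^3 + 77*y^2 + 239*y - 42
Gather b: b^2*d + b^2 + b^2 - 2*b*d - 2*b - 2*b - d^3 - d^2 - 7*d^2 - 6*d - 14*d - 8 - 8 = b^2*(d + 2) + b*(-2*d - 4) - d^3 - 8*d^2 - 20*d - 16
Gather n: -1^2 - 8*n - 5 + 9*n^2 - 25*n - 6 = 9*n^2 - 33*n - 12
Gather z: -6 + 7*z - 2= 7*z - 8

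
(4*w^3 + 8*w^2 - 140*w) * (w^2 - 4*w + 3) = 4*w^5 - 8*w^4 - 160*w^3 + 584*w^2 - 420*w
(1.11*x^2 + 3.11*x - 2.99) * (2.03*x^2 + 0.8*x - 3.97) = 2.2533*x^4 + 7.2013*x^3 - 7.9884*x^2 - 14.7387*x + 11.8703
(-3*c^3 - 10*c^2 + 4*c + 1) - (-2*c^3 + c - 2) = -c^3 - 10*c^2 + 3*c + 3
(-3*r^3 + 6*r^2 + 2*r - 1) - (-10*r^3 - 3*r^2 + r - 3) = 7*r^3 + 9*r^2 + r + 2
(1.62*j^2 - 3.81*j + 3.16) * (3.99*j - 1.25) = 6.4638*j^3 - 17.2269*j^2 + 17.3709*j - 3.95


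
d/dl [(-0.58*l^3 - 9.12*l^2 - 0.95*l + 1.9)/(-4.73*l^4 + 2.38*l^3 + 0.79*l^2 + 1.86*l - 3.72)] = l*(-2.7434*l^5 - 86.2752*l^4 + 7.76689999999999*l^3 + 38.3124*l^2 - 23.3059*l + 64.8508)/(22.3729*l^8 - 22.5148*l^7 - 1.809*l^6 - 13.8352*l^5 + 44.6689*l^4 - 14.7684*l^3 - 2.418*l^2 - 13.8384*l + 13.8384)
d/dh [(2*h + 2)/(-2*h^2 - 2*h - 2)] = (-h^2 - h + (h + 1)*(2*h + 1) - 1)/(h^2 + h + 1)^2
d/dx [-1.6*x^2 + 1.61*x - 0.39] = 1.61 - 3.2*x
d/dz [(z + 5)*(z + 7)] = 2*z + 12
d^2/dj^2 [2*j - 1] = 0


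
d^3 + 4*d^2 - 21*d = d*(d - 3)*(d + 7)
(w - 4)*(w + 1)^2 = w^3 - 2*w^2 - 7*w - 4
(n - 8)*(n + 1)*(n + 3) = n^3 - 4*n^2 - 29*n - 24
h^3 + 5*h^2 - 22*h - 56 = (h - 4)*(h + 2)*(h + 7)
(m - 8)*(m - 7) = m^2 - 15*m + 56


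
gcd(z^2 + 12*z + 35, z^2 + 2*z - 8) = 1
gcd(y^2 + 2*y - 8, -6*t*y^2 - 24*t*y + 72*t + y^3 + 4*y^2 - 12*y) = y - 2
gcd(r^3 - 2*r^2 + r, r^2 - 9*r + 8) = r - 1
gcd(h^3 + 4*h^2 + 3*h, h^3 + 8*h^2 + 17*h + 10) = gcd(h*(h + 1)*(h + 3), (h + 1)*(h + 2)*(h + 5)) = h + 1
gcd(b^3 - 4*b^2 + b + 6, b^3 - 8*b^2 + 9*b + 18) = b^2 - 2*b - 3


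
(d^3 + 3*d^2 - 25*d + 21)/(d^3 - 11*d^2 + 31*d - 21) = (d + 7)/(d - 7)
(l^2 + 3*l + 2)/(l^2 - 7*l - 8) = (l + 2)/(l - 8)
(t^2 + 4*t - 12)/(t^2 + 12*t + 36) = (t - 2)/(t + 6)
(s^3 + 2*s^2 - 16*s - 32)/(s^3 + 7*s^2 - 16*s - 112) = (s + 2)/(s + 7)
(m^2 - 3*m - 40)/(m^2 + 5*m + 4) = (m^2 - 3*m - 40)/(m^2 + 5*m + 4)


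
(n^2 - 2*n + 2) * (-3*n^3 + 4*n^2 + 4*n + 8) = -3*n^5 + 10*n^4 - 10*n^3 + 8*n^2 - 8*n + 16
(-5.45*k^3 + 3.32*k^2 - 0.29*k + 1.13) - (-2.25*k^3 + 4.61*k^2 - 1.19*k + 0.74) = -3.2*k^3 - 1.29*k^2 + 0.9*k + 0.39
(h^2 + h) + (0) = h^2 + h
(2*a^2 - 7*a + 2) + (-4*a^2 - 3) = -2*a^2 - 7*a - 1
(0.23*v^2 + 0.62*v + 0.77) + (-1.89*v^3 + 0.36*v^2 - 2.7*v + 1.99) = -1.89*v^3 + 0.59*v^2 - 2.08*v + 2.76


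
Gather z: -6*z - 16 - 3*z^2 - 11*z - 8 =-3*z^2 - 17*z - 24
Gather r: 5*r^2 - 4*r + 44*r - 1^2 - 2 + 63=5*r^2 + 40*r + 60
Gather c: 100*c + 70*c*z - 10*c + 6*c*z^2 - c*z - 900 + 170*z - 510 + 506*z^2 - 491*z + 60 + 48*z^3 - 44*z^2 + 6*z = c*(6*z^2 + 69*z + 90) + 48*z^3 + 462*z^2 - 315*z - 1350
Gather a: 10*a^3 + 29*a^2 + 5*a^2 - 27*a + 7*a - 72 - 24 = 10*a^3 + 34*a^2 - 20*a - 96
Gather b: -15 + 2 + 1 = -12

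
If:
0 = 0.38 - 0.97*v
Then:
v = 0.39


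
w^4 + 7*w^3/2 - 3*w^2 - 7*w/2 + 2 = (w - 1)*(w - 1/2)*(w + 1)*(w + 4)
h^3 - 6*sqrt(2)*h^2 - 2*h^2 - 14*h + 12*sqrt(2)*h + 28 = (h - 2)*(h - 7*sqrt(2))*(h + sqrt(2))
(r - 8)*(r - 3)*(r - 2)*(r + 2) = r^4 - 11*r^3 + 20*r^2 + 44*r - 96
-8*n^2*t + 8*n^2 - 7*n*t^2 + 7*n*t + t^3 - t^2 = (-8*n + t)*(n + t)*(t - 1)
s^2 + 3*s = s*(s + 3)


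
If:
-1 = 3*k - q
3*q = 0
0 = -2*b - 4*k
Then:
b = 2/3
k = -1/3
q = 0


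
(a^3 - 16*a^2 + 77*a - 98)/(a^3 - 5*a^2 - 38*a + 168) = (a^2 - 9*a + 14)/(a^2 + 2*a - 24)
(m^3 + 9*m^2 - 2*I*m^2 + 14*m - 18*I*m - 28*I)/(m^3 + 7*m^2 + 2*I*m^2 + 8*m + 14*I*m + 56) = (m + 2)/(m + 4*I)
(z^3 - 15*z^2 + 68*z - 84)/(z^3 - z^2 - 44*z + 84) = (z - 7)/(z + 7)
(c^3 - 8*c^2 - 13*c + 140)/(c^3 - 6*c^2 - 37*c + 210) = (c + 4)/(c + 6)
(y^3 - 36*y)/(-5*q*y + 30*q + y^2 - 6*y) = y*(y + 6)/(-5*q + y)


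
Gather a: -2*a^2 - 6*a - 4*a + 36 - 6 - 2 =-2*a^2 - 10*a + 28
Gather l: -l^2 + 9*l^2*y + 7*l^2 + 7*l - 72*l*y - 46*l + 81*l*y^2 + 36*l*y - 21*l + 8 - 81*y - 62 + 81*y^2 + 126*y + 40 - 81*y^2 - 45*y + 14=l^2*(9*y + 6) + l*(81*y^2 - 36*y - 60)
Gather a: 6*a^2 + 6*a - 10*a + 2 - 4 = 6*a^2 - 4*a - 2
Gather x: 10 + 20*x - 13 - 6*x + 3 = 14*x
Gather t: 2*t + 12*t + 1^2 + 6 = 14*t + 7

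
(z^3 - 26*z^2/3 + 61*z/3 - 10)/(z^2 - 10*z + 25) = (z^2 - 11*z/3 + 2)/(z - 5)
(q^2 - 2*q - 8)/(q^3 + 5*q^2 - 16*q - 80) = (q + 2)/(q^2 + 9*q + 20)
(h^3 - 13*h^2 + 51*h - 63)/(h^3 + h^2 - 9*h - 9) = (h^2 - 10*h + 21)/(h^2 + 4*h + 3)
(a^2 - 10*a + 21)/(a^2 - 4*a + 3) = (a - 7)/(a - 1)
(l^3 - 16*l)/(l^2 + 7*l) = (l^2 - 16)/(l + 7)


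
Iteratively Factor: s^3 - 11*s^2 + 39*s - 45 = (s - 3)*(s^2 - 8*s + 15) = (s - 5)*(s - 3)*(s - 3)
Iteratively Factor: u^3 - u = (u)*(u^2 - 1) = u*(u - 1)*(u + 1)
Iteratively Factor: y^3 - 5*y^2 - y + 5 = (y - 1)*(y^2 - 4*y - 5) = (y - 5)*(y - 1)*(y + 1)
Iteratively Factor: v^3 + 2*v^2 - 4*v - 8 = (v + 2)*(v^2 - 4) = (v + 2)^2*(v - 2)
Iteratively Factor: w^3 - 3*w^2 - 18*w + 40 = (w - 5)*(w^2 + 2*w - 8) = (w - 5)*(w - 2)*(w + 4)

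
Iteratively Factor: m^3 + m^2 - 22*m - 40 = (m - 5)*(m^2 + 6*m + 8) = (m - 5)*(m + 4)*(m + 2)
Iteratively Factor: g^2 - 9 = (g - 3)*(g + 3)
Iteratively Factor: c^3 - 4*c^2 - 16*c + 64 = (c - 4)*(c^2 - 16) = (c - 4)*(c + 4)*(c - 4)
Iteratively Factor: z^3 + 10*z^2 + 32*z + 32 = (z + 4)*(z^2 + 6*z + 8) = (z + 4)^2*(z + 2)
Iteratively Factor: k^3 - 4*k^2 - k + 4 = (k - 4)*(k^2 - 1) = (k - 4)*(k - 1)*(k + 1)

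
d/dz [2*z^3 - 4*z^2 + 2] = 2*z*(3*z - 4)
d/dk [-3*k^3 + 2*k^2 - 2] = k*(4 - 9*k)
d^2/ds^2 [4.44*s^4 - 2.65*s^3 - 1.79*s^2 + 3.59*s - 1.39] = 53.28*s^2 - 15.9*s - 3.58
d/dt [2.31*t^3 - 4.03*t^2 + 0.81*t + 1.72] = 6.93*t^2 - 8.06*t + 0.81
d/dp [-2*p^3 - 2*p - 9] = -6*p^2 - 2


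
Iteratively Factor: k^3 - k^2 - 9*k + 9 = (k - 1)*(k^2 - 9) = (k - 3)*(k - 1)*(k + 3)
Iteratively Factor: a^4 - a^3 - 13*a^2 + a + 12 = (a + 1)*(a^3 - 2*a^2 - 11*a + 12) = (a + 1)*(a + 3)*(a^2 - 5*a + 4) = (a - 1)*(a + 1)*(a + 3)*(a - 4)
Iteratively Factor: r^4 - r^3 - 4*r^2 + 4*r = (r + 2)*(r^3 - 3*r^2 + 2*r) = (r - 1)*(r + 2)*(r^2 - 2*r) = r*(r - 1)*(r + 2)*(r - 2)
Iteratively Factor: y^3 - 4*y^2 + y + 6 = (y - 3)*(y^2 - y - 2) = (y - 3)*(y + 1)*(y - 2)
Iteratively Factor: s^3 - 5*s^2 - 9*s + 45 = (s - 5)*(s^2 - 9) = (s - 5)*(s - 3)*(s + 3)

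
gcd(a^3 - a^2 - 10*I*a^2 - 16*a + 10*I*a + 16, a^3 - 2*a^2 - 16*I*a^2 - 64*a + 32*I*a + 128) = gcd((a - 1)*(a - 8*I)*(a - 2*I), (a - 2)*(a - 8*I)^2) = a - 8*I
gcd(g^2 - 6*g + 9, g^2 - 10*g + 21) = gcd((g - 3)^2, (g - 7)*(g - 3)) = g - 3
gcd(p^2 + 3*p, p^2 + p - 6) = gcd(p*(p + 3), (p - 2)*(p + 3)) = p + 3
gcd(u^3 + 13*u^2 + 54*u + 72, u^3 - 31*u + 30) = u + 6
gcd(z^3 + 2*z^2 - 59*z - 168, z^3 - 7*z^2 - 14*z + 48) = z^2 - 5*z - 24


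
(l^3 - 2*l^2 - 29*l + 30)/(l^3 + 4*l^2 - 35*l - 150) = (l - 1)/(l + 5)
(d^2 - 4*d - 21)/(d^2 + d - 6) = (d - 7)/(d - 2)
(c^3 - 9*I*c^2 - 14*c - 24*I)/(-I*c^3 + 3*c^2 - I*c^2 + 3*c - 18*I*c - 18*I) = (I*c^3 + 9*c^2 - 14*I*c + 24)/(c^3 + c^2*(1 + 3*I) + 3*c*(6 + I) + 18)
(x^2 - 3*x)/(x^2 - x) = (x - 3)/(x - 1)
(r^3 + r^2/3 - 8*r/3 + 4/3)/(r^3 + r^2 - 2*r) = (r - 2/3)/r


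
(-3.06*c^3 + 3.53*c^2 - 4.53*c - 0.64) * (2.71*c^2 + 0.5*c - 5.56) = -8.2926*c^5 + 8.0363*c^4 + 6.5023*c^3 - 23.6262*c^2 + 24.8668*c + 3.5584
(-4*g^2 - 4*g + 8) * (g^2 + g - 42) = -4*g^4 - 8*g^3 + 172*g^2 + 176*g - 336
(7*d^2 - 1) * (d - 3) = 7*d^3 - 21*d^2 - d + 3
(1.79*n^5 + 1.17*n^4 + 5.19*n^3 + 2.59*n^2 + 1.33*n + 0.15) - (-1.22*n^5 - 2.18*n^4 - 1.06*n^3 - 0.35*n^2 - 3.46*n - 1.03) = 3.01*n^5 + 3.35*n^4 + 6.25*n^3 + 2.94*n^2 + 4.79*n + 1.18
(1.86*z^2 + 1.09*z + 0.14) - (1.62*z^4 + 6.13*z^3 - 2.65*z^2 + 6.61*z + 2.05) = -1.62*z^4 - 6.13*z^3 + 4.51*z^2 - 5.52*z - 1.91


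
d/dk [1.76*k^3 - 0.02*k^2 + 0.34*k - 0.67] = 5.28*k^2 - 0.04*k + 0.34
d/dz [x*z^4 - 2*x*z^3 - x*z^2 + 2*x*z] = 2*x*(2*z^3 - 3*z^2 - z + 1)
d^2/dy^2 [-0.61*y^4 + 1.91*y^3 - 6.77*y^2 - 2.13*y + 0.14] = -7.32*y^2 + 11.46*y - 13.54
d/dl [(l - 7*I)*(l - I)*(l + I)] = 3*l^2 - 14*I*l + 1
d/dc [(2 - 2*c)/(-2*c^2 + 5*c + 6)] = 2*(-2*c^2 + 4*c - 11)/(4*c^4 - 20*c^3 + c^2 + 60*c + 36)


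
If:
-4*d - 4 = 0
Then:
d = -1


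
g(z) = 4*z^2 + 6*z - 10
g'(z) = 8*z + 6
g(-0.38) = -11.70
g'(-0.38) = 2.96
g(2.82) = 38.73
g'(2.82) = 28.56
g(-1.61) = -9.29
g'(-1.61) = -6.88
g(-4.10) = 32.64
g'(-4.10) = -26.80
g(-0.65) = -12.21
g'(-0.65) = 0.80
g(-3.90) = 27.44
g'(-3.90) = -25.20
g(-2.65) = 2.19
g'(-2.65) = -15.20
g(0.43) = -6.68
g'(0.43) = 9.44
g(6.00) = 170.00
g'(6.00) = 54.00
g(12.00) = 638.00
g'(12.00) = 102.00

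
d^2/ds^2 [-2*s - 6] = 0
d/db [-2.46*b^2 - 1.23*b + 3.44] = -4.92*b - 1.23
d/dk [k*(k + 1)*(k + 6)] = 3*k^2 + 14*k + 6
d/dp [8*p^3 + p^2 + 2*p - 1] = 24*p^2 + 2*p + 2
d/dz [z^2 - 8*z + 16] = 2*z - 8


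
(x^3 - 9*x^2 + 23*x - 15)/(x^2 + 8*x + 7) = (x^3 - 9*x^2 + 23*x - 15)/(x^2 + 8*x + 7)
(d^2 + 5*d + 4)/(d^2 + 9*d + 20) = (d + 1)/(d + 5)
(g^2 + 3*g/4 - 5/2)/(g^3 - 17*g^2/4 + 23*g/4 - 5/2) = (g + 2)/(g^2 - 3*g + 2)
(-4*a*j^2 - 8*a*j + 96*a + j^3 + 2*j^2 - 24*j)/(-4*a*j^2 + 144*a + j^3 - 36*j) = (j - 4)/(j - 6)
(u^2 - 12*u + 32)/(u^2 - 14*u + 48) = (u - 4)/(u - 6)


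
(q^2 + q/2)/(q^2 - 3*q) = (q + 1/2)/(q - 3)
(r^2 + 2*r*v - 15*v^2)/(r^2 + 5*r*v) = (r - 3*v)/r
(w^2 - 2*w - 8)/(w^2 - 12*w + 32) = (w + 2)/(w - 8)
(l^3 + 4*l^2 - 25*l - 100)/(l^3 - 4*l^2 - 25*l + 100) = (l + 4)/(l - 4)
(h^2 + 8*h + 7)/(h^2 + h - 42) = (h + 1)/(h - 6)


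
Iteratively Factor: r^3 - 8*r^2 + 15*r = (r)*(r^2 - 8*r + 15) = r*(r - 5)*(r - 3)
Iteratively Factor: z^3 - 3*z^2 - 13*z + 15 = (z - 5)*(z^2 + 2*z - 3) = (z - 5)*(z + 3)*(z - 1)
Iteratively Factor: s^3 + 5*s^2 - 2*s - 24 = (s + 4)*(s^2 + s - 6) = (s + 3)*(s + 4)*(s - 2)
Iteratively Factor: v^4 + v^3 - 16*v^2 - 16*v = (v - 4)*(v^3 + 5*v^2 + 4*v) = (v - 4)*(v + 4)*(v^2 + v) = v*(v - 4)*(v + 4)*(v + 1)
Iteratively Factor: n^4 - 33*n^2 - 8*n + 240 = (n - 5)*(n^3 + 5*n^2 - 8*n - 48) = (n - 5)*(n - 3)*(n^2 + 8*n + 16) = (n - 5)*(n - 3)*(n + 4)*(n + 4)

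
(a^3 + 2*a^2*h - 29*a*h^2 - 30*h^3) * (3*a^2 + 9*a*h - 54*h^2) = 3*a^5 + 15*a^4*h - 123*a^3*h^2 - 459*a^2*h^3 + 1296*a*h^4 + 1620*h^5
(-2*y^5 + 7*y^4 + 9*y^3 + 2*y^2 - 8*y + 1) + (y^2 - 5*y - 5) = -2*y^5 + 7*y^4 + 9*y^3 + 3*y^2 - 13*y - 4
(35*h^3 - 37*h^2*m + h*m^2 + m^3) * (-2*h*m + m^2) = -70*h^4*m + 109*h^3*m^2 - 39*h^2*m^3 - h*m^4 + m^5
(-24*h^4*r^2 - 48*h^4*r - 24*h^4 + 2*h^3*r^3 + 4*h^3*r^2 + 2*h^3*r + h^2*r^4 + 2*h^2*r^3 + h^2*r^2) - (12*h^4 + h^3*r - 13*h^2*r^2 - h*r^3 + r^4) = -24*h^4*r^2 - 48*h^4*r - 36*h^4 + 2*h^3*r^3 + 4*h^3*r^2 + h^3*r + h^2*r^4 + 2*h^2*r^3 + 14*h^2*r^2 + h*r^3 - r^4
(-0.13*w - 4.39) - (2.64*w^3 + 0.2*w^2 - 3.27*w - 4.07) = -2.64*w^3 - 0.2*w^2 + 3.14*w - 0.319999999999999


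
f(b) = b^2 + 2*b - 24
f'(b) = 2*b + 2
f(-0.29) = -24.50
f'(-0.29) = 1.42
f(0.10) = -23.79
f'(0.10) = 2.20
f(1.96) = -16.24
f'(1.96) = 5.92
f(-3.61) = -18.19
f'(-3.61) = -5.22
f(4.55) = 5.80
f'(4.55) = 11.10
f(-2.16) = -23.65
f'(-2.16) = -2.32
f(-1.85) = -24.28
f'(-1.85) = -1.70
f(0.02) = -23.96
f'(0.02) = 2.04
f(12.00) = 144.00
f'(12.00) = 26.00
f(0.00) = -24.00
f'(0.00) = 2.00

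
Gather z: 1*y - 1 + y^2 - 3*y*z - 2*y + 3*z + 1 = y^2 - y + z*(3 - 3*y)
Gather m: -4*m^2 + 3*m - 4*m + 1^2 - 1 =-4*m^2 - m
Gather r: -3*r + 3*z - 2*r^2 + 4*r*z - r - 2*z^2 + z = -2*r^2 + r*(4*z - 4) - 2*z^2 + 4*z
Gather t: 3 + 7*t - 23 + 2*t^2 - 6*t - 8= 2*t^2 + t - 28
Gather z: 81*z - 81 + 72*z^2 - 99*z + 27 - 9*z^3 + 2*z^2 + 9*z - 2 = -9*z^3 + 74*z^2 - 9*z - 56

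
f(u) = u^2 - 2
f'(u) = 2*u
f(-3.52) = 10.39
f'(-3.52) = -7.04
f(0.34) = -1.88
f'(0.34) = 0.68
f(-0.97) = -1.06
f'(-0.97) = -1.94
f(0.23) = -1.95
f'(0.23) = 0.46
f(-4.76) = 20.66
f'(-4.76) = -9.52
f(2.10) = 2.41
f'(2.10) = 4.20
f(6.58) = 41.30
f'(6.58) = 13.16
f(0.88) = -1.23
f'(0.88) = 1.76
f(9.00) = 79.00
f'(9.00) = 18.00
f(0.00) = -2.00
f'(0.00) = 0.00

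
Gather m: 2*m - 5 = 2*m - 5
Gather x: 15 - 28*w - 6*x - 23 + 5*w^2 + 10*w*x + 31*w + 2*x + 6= 5*w^2 + 3*w + x*(10*w - 4) - 2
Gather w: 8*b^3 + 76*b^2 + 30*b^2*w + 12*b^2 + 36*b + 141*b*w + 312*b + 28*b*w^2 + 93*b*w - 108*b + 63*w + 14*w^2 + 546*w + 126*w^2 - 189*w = 8*b^3 + 88*b^2 + 240*b + w^2*(28*b + 140) + w*(30*b^2 + 234*b + 420)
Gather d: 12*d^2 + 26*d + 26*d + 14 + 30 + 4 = 12*d^2 + 52*d + 48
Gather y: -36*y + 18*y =-18*y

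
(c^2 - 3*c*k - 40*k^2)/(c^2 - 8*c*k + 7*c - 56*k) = (c + 5*k)/(c + 7)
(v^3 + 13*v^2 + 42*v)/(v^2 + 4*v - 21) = v*(v + 6)/(v - 3)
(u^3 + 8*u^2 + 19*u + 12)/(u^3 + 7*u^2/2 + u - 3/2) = 2*(u + 4)/(2*u - 1)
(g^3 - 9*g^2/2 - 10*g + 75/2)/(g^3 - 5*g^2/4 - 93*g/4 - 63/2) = 2*(2*g^2 - 15*g + 25)/(4*g^2 - 17*g - 42)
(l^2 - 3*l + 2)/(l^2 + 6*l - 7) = (l - 2)/(l + 7)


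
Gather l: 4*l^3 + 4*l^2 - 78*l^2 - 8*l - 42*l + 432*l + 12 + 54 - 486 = 4*l^3 - 74*l^2 + 382*l - 420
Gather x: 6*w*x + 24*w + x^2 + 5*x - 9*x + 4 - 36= 24*w + x^2 + x*(6*w - 4) - 32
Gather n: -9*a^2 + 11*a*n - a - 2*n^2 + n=-9*a^2 - a - 2*n^2 + n*(11*a + 1)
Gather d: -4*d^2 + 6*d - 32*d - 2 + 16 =-4*d^2 - 26*d + 14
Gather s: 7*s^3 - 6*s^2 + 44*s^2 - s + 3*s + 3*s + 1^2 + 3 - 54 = 7*s^3 + 38*s^2 + 5*s - 50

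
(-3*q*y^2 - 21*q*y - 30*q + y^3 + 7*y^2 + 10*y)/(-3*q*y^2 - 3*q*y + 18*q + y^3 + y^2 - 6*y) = (y^2 + 7*y + 10)/(y^2 + y - 6)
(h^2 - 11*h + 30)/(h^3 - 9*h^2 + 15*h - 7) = (h^2 - 11*h + 30)/(h^3 - 9*h^2 + 15*h - 7)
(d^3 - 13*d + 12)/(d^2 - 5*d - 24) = (-d^3 + 13*d - 12)/(-d^2 + 5*d + 24)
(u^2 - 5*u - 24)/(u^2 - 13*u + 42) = (u^2 - 5*u - 24)/(u^2 - 13*u + 42)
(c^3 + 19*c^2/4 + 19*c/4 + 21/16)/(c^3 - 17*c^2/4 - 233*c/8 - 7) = (8*c^2 + 10*c + 3)/(2*(4*c^2 - 31*c - 8))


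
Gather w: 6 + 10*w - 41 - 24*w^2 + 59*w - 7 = -24*w^2 + 69*w - 42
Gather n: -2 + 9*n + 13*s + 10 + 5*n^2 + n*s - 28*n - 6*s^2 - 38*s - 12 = 5*n^2 + n*(s - 19) - 6*s^2 - 25*s - 4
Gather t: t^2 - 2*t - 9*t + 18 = t^2 - 11*t + 18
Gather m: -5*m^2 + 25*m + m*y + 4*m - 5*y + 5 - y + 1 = -5*m^2 + m*(y + 29) - 6*y + 6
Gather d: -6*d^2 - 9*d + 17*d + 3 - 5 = -6*d^2 + 8*d - 2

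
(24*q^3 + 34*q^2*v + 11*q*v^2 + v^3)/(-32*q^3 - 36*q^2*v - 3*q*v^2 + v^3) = (-6*q - v)/(8*q - v)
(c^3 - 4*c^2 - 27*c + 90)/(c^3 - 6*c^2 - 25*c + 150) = (c - 3)/(c - 5)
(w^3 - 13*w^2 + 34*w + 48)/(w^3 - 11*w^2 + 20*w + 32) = (w - 6)/(w - 4)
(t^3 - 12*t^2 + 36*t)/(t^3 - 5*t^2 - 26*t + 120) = t*(t - 6)/(t^2 + t - 20)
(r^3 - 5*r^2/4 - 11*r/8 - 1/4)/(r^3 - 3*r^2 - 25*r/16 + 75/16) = 2*(8*r^3 - 10*r^2 - 11*r - 2)/(16*r^3 - 48*r^2 - 25*r + 75)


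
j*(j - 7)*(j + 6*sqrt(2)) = j^3 - 7*j^2 + 6*sqrt(2)*j^2 - 42*sqrt(2)*j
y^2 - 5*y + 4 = (y - 4)*(y - 1)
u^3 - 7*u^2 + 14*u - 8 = (u - 4)*(u - 2)*(u - 1)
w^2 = w^2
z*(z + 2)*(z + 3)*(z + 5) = z^4 + 10*z^3 + 31*z^2 + 30*z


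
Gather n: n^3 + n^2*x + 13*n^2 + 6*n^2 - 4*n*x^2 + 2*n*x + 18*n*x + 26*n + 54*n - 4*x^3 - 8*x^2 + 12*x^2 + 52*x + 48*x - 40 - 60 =n^3 + n^2*(x + 19) + n*(-4*x^2 + 20*x + 80) - 4*x^3 + 4*x^2 + 100*x - 100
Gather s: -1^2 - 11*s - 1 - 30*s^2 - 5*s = -30*s^2 - 16*s - 2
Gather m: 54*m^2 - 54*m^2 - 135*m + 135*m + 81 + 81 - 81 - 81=0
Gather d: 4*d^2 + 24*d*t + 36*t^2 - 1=4*d^2 + 24*d*t + 36*t^2 - 1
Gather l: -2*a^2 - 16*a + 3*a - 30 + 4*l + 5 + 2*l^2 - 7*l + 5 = -2*a^2 - 13*a + 2*l^2 - 3*l - 20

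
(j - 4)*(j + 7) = j^2 + 3*j - 28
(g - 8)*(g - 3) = g^2 - 11*g + 24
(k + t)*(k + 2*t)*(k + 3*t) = k^3 + 6*k^2*t + 11*k*t^2 + 6*t^3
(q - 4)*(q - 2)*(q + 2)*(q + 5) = q^4 + q^3 - 24*q^2 - 4*q + 80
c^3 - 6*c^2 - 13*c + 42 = (c - 7)*(c - 2)*(c + 3)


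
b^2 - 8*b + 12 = (b - 6)*(b - 2)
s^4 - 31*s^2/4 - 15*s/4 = s*(s - 3)*(s + 1/2)*(s + 5/2)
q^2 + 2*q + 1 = (q + 1)^2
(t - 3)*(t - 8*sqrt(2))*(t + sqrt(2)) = t^3 - 7*sqrt(2)*t^2 - 3*t^2 - 16*t + 21*sqrt(2)*t + 48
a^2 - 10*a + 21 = (a - 7)*(a - 3)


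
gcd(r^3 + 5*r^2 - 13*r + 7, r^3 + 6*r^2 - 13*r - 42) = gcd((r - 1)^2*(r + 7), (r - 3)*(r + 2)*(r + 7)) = r + 7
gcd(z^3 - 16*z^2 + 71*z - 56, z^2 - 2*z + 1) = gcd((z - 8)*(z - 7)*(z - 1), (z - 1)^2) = z - 1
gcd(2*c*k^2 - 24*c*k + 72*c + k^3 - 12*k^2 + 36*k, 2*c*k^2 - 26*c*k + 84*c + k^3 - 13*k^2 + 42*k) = 2*c*k - 12*c + k^2 - 6*k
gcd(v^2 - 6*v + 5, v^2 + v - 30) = v - 5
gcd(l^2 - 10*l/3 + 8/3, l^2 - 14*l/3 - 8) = 1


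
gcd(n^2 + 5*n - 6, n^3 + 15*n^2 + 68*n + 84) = n + 6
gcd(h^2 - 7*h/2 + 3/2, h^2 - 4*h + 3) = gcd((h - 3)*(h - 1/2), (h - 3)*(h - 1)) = h - 3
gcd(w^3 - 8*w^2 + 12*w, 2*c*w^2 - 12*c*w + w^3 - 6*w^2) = w^2 - 6*w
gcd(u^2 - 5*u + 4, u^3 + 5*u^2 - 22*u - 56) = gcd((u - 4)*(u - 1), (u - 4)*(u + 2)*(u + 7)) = u - 4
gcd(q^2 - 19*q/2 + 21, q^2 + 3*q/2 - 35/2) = q - 7/2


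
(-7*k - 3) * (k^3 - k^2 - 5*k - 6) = -7*k^4 + 4*k^3 + 38*k^2 + 57*k + 18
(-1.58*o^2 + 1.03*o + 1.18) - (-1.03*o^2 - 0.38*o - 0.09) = -0.55*o^2 + 1.41*o + 1.27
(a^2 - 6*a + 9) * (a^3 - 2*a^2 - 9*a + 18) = a^5 - 8*a^4 + 12*a^3 + 54*a^2 - 189*a + 162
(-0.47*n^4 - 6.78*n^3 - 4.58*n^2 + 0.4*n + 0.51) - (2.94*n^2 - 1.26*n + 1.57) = -0.47*n^4 - 6.78*n^3 - 7.52*n^2 + 1.66*n - 1.06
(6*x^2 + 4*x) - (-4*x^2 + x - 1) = 10*x^2 + 3*x + 1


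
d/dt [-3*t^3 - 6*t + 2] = -9*t^2 - 6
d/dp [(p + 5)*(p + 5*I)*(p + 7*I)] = 3*p^2 + p*(10 + 24*I) - 35 + 60*I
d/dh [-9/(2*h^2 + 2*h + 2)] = 9*(2*h + 1)/(2*(h^2 + h + 1)^2)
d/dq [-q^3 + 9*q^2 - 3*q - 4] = -3*q^2 + 18*q - 3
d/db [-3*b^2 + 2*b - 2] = 2 - 6*b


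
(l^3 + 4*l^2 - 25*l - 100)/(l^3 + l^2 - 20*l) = (l^2 - l - 20)/(l*(l - 4))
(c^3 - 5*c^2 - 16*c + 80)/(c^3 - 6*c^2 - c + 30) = (c^2 - 16)/(c^2 - c - 6)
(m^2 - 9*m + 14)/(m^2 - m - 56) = (-m^2 + 9*m - 14)/(-m^2 + m + 56)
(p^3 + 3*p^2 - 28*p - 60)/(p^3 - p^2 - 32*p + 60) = (p + 2)/(p - 2)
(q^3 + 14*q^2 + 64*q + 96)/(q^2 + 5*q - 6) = (q^2 + 8*q + 16)/(q - 1)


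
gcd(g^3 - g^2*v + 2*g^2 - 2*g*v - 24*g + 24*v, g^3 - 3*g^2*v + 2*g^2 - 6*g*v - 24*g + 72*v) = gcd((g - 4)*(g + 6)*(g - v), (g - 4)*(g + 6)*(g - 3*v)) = g^2 + 2*g - 24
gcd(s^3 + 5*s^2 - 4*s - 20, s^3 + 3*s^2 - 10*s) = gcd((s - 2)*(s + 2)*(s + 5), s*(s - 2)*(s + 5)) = s^2 + 3*s - 10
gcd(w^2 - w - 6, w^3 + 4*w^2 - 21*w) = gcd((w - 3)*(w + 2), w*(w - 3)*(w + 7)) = w - 3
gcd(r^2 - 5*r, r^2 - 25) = r - 5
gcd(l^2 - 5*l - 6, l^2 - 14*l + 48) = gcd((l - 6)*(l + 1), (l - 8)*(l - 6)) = l - 6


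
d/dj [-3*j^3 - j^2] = j*(-9*j - 2)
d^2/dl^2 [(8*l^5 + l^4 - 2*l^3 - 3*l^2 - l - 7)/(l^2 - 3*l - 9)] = 2*(24*l^7 - 191*l^6 - 225*l^5 + 3240*l^4 + 6650*l^3 + 222*l^2 - 450*l - 342)/(l^6 - 9*l^5 + 135*l^3 - 729*l - 729)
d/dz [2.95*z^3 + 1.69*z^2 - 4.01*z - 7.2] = 8.85*z^2 + 3.38*z - 4.01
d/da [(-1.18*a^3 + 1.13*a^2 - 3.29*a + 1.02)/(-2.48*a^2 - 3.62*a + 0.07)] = (2.9264*a^4 + 8.5432*a^3 - 12.4976*a^2 + 5.2174*a + 3.4621)/(6.1504*a^4 + 17.9552*a^3 + 12.7572*a^2 - 0.5068*a + 0.0049)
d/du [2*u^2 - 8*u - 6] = 4*u - 8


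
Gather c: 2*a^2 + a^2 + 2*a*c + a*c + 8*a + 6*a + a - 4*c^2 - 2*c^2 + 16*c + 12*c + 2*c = 3*a^2 + 15*a - 6*c^2 + c*(3*a + 30)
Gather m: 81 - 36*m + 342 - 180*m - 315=108 - 216*m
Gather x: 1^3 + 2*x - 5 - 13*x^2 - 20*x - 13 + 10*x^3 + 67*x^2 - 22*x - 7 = 10*x^3 + 54*x^2 - 40*x - 24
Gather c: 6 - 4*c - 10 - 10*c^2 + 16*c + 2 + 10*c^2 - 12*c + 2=0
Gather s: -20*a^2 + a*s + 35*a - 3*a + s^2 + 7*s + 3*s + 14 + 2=-20*a^2 + 32*a + s^2 + s*(a + 10) + 16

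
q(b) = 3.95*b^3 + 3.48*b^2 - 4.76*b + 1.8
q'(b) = 11.85*b^2 + 6.96*b - 4.76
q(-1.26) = 5.42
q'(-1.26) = 5.28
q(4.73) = 475.15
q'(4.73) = 293.28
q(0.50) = 0.78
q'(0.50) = 1.68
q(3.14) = 143.45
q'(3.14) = 133.93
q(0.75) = 1.85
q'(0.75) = 7.13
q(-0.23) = 3.03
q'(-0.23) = -5.73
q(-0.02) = 1.90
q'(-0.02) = -4.89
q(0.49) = 0.77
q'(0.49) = 1.50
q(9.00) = 3120.39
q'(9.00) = 1017.73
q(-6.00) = -697.56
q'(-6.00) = 380.08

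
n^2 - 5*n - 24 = (n - 8)*(n + 3)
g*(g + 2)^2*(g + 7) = g^4 + 11*g^3 + 32*g^2 + 28*g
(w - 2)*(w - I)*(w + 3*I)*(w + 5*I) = w^4 - 2*w^3 + 7*I*w^3 - 7*w^2 - 14*I*w^2 + 14*w + 15*I*w - 30*I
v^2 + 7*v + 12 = (v + 3)*(v + 4)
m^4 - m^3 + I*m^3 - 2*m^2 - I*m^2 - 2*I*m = m*(m - 2)*(m + 1)*(m + I)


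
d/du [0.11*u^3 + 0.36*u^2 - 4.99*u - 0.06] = 0.33*u^2 + 0.72*u - 4.99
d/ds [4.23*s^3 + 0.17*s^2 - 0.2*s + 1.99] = 12.69*s^2 + 0.34*s - 0.2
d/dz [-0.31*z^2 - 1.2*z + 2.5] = -0.62*z - 1.2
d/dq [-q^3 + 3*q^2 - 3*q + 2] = -3*q^2 + 6*q - 3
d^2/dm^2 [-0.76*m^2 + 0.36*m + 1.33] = -1.52000000000000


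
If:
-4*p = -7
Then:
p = 7/4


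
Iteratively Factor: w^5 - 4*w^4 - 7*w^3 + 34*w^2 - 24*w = (w - 4)*(w^4 - 7*w^2 + 6*w) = (w - 4)*(w - 1)*(w^3 + w^2 - 6*w) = (w - 4)*(w - 2)*(w - 1)*(w^2 + 3*w) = w*(w - 4)*(w - 2)*(w - 1)*(w + 3)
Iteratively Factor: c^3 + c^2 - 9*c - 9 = (c - 3)*(c^2 + 4*c + 3) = (c - 3)*(c + 3)*(c + 1)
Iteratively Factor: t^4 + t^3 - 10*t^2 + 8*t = (t - 1)*(t^3 + 2*t^2 - 8*t) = (t - 1)*(t + 4)*(t^2 - 2*t) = t*(t - 1)*(t + 4)*(t - 2)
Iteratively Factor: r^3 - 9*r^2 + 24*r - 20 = (r - 2)*(r^2 - 7*r + 10) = (r - 2)^2*(r - 5)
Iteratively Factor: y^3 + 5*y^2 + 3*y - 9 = (y + 3)*(y^2 + 2*y - 3) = (y - 1)*(y + 3)*(y + 3)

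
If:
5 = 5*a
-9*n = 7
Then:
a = 1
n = -7/9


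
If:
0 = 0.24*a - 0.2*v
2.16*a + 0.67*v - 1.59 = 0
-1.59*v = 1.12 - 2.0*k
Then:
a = 0.54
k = 1.07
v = 0.64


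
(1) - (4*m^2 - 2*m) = -4*m^2 + 2*m + 1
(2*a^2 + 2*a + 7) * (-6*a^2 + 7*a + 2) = -12*a^4 + 2*a^3 - 24*a^2 + 53*a + 14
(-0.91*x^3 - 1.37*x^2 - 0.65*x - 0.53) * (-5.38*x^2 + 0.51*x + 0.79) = 4.8958*x^5 + 6.9065*x^4 + 2.0794*x^3 + 1.4376*x^2 - 0.7838*x - 0.4187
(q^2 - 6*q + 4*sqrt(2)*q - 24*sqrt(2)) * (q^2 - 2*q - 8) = q^4 - 8*q^3 + 4*sqrt(2)*q^3 - 32*sqrt(2)*q^2 + 4*q^2 + 16*sqrt(2)*q + 48*q + 192*sqrt(2)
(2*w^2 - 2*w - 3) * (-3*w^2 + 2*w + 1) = -6*w^4 + 10*w^3 + 7*w^2 - 8*w - 3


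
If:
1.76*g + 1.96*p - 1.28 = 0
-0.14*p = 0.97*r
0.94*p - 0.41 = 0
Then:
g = 0.24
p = 0.44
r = -0.06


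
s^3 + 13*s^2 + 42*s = s*(s + 6)*(s + 7)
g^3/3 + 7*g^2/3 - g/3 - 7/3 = (g/3 + 1/3)*(g - 1)*(g + 7)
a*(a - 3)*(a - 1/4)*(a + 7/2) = a^4 + a^3/4 - 85*a^2/8 + 21*a/8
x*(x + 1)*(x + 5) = x^3 + 6*x^2 + 5*x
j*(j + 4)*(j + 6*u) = j^3 + 6*j^2*u + 4*j^2 + 24*j*u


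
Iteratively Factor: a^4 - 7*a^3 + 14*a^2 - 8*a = (a)*(a^3 - 7*a^2 + 14*a - 8) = a*(a - 2)*(a^2 - 5*a + 4) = a*(a - 4)*(a - 2)*(a - 1)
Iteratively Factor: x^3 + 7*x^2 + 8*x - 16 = (x - 1)*(x^2 + 8*x + 16) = (x - 1)*(x + 4)*(x + 4)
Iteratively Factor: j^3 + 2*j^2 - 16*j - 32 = (j + 4)*(j^2 - 2*j - 8) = (j + 2)*(j + 4)*(j - 4)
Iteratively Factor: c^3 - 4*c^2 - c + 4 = (c - 1)*(c^2 - 3*c - 4) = (c - 1)*(c + 1)*(c - 4)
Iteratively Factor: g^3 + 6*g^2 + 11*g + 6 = (g + 3)*(g^2 + 3*g + 2) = (g + 2)*(g + 3)*(g + 1)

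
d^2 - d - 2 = (d - 2)*(d + 1)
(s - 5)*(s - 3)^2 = s^3 - 11*s^2 + 39*s - 45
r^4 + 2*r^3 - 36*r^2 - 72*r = r*(r - 6)*(r + 2)*(r + 6)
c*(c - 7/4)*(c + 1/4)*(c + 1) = c^4 - c^3/2 - 31*c^2/16 - 7*c/16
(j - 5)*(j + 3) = j^2 - 2*j - 15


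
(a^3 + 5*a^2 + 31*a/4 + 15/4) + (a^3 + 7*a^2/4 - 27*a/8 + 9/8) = 2*a^3 + 27*a^2/4 + 35*a/8 + 39/8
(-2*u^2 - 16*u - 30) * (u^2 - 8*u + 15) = -2*u^4 + 68*u^2 - 450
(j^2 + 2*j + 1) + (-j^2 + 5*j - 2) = 7*j - 1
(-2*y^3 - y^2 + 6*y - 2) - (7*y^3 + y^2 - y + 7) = -9*y^3 - 2*y^2 + 7*y - 9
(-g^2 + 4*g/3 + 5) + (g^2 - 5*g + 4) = 9 - 11*g/3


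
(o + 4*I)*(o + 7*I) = o^2 + 11*I*o - 28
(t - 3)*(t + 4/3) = t^2 - 5*t/3 - 4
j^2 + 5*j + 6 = (j + 2)*(j + 3)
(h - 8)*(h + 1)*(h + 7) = h^3 - 57*h - 56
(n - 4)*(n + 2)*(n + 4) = n^3 + 2*n^2 - 16*n - 32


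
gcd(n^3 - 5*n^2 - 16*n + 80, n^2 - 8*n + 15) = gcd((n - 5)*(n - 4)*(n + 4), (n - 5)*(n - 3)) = n - 5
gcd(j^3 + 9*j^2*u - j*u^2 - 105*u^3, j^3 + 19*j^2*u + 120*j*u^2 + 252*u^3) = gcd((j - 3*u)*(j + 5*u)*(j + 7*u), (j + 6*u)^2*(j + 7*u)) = j + 7*u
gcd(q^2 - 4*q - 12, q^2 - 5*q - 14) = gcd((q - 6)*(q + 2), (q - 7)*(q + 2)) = q + 2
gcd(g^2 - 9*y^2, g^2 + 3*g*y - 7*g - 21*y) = g + 3*y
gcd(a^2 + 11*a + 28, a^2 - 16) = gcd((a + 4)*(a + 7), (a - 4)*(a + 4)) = a + 4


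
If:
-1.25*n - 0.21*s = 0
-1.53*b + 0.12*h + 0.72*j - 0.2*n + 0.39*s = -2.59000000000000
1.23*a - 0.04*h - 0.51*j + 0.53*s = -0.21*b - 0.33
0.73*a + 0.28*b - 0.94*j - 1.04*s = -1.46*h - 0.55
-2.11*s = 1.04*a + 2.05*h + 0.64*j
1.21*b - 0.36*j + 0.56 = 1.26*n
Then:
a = 19.82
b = 13.23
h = -2.72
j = 35.51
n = 3.01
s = -17.90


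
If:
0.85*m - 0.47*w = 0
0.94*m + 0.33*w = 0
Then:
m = 0.00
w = 0.00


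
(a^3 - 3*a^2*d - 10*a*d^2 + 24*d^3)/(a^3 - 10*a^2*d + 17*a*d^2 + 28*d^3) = (a^2 + a*d - 6*d^2)/(a^2 - 6*a*d - 7*d^2)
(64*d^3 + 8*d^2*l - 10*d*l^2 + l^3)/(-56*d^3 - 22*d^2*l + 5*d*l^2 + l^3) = (-8*d + l)/(7*d + l)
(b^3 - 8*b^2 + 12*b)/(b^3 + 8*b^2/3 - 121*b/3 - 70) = 3*b*(b - 2)/(3*b^2 + 26*b + 35)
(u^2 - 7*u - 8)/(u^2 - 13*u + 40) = (u + 1)/(u - 5)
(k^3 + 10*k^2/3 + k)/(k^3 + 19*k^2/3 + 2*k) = (k + 3)/(k + 6)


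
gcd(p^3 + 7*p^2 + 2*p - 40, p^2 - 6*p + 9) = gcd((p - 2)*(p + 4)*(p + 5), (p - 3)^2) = 1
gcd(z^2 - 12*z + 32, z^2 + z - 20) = z - 4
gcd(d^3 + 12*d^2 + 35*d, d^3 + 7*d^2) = d^2 + 7*d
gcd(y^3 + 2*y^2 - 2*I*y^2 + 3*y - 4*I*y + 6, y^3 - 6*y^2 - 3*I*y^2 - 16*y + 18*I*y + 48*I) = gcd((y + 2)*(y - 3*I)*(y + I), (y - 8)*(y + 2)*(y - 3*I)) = y^2 + y*(2 - 3*I) - 6*I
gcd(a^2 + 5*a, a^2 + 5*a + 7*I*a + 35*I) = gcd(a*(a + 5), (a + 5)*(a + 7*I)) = a + 5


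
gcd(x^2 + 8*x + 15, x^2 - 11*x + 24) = 1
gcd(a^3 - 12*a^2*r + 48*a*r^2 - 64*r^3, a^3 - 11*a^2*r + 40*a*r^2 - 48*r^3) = a^2 - 8*a*r + 16*r^2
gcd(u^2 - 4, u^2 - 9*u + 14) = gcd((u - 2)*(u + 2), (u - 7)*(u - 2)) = u - 2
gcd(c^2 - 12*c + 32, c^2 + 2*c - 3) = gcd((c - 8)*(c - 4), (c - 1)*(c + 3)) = 1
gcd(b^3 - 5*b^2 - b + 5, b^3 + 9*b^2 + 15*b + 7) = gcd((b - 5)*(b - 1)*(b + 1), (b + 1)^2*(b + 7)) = b + 1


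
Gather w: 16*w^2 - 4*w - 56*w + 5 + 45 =16*w^2 - 60*w + 50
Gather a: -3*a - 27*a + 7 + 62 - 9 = 60 - 30*a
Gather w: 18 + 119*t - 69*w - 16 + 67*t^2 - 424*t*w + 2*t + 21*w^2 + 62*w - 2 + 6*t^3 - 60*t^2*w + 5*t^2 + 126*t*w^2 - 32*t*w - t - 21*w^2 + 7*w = 6*t^3 + 72*t^2 + 126*t*w^2 + 120*t + w*(-60*t^2 - 456*t)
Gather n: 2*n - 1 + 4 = 2*n + 3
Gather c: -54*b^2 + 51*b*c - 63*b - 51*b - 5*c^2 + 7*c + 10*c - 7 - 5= -54*b^2 - 114*b - 5*c^2 + c*(51*b + 17) - 12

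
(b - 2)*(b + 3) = b^2 + b - 6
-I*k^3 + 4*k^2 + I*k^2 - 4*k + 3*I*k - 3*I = (k + I)*(k + 3*I)*(-I*k + I)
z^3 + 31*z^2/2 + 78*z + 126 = (z + 7/2)*(z + 6)^2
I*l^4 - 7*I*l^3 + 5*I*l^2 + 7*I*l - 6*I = (l - 6)*(l - 1)*(l + 1)*(I*l - I)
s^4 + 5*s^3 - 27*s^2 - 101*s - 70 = (s - 5)*(s + 1)*(s + 2)*(s + 7)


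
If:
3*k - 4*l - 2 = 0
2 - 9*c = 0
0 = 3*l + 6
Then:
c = 2/9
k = -2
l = -2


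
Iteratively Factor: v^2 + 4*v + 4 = (v + 2)*(v + 2)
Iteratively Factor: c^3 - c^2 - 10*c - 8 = (c + 1)*(c^2 - 2*c - 8) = (c - 4)*(c + 1)*(c + 2)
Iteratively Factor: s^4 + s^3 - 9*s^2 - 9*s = (s + 1)*(s^3 - 9*s) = (s + 1)*(s + 3)*(s^2 - 3*s) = (s - 3)*(s + 1)*(s + 3)*(s)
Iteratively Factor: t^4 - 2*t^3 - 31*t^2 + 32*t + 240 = (t - 4)*(t^3 + 2*t^2 - 23*t - 60) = (t - 4)*(t + 3)*(t^2 - t - 20) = (t - 5)*(t - 4)*(t + 3)*(t + 4)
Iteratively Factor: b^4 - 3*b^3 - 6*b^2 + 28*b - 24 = (b - 2)*(b^3 - b^2 - 8*b + 12) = (b - 2)^2*(b^2 + b - 6) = (b - 2)^3*(b + 3)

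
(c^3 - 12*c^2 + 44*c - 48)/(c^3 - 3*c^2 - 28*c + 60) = (c - 4)/(c + 5)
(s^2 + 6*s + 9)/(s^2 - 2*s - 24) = (s^2 + 6*s + 9)/(s^2 - 2*s - 24)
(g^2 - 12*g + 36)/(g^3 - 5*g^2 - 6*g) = (g - 6)/(g*(g + 1))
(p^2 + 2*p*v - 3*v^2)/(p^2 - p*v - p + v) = (p + 3*v)/(p - 1)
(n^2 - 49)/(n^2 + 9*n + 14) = (n - 7)/(n + 2)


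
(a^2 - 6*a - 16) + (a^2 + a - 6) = 2*a^2 - 5*a - 22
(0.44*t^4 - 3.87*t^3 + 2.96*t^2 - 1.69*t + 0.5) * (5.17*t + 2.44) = 2.2748*t^5 - 18.9343*t^4 + 5.8604*t^3 - 1.5149*t^2 - 1.5386*t + 1.22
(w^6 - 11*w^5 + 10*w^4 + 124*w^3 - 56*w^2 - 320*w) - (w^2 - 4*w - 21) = w^6 - 11*w^5 + 10*w^4 + 124*w^3 - 57*w^2 - 316*w + 21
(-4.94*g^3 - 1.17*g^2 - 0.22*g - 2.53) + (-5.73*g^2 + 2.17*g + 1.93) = -4.94*g^3 - 6.9*g^2 + 1.95*g - 0.6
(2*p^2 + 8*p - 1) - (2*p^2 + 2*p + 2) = 6*p - 3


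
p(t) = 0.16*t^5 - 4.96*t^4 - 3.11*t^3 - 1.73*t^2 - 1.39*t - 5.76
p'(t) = 0.8*t^4 - 19.84*t^3 - 9.33*t^2 - 3.46*t - 1.39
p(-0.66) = -5.66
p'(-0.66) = 2.69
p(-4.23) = -1600.10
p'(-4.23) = 1604.06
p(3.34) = -696.33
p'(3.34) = -756.70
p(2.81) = -373.55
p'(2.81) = -475.12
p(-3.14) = -453.18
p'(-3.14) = 609.48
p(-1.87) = -53.18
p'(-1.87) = 111.97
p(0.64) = -8.99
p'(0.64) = -12.49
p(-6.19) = -8061.75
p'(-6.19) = 5542.62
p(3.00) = -472.35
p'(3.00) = -566.62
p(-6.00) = -7060.26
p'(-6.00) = 5005.73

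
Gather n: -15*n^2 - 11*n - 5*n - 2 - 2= -15*n^2 - 16*n - 4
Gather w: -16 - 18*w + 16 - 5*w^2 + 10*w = -5*w^2 - 8*w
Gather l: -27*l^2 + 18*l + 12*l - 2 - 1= -27*l^2 + 30*l - 3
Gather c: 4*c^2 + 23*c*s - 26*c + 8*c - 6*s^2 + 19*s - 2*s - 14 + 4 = 4*c^2 + c*(23*s - 18) - 6*s^2 + 17*s - 10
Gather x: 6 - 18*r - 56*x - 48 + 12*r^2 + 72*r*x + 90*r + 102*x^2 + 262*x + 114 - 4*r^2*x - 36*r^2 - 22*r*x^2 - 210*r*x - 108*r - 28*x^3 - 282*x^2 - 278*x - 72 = -24*r^2 - 36*r - 28*x^3 + x^2*(-22*r - 180) + x*(-4*r^2 - 138*r - 72)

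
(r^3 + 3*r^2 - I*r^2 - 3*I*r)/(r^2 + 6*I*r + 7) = r*(r + 3)/(r + 7*I)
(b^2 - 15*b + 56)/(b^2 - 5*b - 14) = (b - 8)/(b + 2)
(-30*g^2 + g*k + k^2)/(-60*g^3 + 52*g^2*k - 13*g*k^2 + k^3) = (6*g + k)/(12*g^2 - 8*g*k + k^2)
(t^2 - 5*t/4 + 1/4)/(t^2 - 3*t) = (4*t^2 - 5*t + 1)/(4*t*(t - 3))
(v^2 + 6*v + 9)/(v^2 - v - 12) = (v + 3)/(v - 4)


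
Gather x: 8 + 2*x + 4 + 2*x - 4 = 4*x + 8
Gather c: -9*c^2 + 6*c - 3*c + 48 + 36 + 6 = -9*c^2 + 3*c + 90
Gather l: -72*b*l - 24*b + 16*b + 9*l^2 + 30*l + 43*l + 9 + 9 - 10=-8*b + 9*l^2 + l*(73 - 72*b) + 8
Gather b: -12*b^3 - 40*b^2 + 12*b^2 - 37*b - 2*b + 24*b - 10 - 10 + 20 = -12*b^3 - 28*b^2 - 15*b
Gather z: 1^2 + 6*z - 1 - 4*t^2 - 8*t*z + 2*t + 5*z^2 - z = -4*t^2 + 2*t + 5*z^2 + z*(5 - 8*t)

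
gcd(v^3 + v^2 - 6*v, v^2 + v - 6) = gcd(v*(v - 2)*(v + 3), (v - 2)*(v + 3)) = v^2 + v - 6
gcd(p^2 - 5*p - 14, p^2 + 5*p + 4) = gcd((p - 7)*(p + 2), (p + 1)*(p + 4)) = 1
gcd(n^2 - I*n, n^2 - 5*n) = n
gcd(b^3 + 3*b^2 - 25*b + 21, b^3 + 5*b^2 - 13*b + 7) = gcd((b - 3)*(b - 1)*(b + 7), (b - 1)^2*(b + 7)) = b^2 + 6*b - 7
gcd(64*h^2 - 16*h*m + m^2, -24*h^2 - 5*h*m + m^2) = 8*h - m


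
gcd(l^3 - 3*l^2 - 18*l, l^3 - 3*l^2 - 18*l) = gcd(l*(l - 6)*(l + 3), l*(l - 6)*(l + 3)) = l^3 - 3*l^2 - 18*l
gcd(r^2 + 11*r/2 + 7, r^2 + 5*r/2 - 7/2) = r + 7/2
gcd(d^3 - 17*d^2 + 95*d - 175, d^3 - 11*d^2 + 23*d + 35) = d^2 - 12*d + 35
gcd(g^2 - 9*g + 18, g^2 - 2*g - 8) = 1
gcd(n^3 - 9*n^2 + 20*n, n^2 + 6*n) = n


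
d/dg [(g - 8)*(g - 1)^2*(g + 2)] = 4*g^3 - 24*g^2 - 6*g + 26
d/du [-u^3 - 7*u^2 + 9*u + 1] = -3*u^2 - 14*u + 9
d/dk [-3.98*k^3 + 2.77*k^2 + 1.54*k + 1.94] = -11.94*k^2 + 5.54*k + 1.54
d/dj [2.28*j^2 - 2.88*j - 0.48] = 4.56*j - 2.88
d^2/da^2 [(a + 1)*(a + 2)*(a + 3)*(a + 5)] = 12*a^2 + 66*a + 82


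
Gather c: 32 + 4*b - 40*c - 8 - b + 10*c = 3*b - 30*c + 24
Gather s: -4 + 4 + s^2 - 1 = s^2 - 1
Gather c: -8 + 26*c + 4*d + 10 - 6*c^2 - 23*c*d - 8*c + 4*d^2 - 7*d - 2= -6*c^2 + c*(18 - 23*d) + 4*d^2 - 3*d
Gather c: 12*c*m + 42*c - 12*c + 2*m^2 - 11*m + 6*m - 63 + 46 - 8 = c*(12*m + 30) + 2*m^2 - 5*m - 25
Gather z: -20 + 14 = -6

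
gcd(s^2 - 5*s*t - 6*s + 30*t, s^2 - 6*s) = s - 6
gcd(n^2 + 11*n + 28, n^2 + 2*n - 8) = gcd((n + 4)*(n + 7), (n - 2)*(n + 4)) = n + 4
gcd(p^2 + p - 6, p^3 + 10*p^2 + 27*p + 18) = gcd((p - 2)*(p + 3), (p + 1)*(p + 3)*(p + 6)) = p + 3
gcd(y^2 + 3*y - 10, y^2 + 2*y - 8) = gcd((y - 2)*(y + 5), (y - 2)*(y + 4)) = y - 2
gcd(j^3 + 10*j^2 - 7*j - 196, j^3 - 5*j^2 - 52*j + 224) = j^2 + 3*j - 28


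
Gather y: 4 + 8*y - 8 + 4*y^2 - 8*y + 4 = 4*y^2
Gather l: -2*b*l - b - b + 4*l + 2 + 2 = -2*b + l*(4 - 2*b) + 4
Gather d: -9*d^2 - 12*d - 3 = -9*d^2 - 12*d - 3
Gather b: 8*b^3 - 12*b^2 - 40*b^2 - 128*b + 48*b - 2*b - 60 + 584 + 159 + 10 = 8*b^3 - 52*b^2 - 82*b + 693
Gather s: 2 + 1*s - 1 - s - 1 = 0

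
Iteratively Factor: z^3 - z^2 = (z)*(z^2 - z) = z^2*(z - 1)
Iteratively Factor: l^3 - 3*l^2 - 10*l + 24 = (l + 3)*(l^2 - 6*l + 8) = (l - 2)*(l + 3)*(l - 4)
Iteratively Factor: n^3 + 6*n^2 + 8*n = (n + 2)*(n^2 + 4*n) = (n + 2)*(n + 4)*(n)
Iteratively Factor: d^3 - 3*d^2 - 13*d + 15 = (d - 1)*(d^2 - 2*d - 15) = (d - 1)*(d + 3)*(d - 5)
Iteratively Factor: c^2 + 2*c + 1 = (c + 1)*(c + 1)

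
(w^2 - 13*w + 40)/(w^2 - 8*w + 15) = (w - 8)/(w - 3)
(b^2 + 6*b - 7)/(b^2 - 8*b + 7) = (b + 7)/(b - 7)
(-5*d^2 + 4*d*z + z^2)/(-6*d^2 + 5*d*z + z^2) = (5*d + z)/(6*d + z)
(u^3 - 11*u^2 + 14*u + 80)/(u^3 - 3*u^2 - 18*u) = (-u^3 + 11*u^2 - 14*u - 80)/(u*(-u^2 + 3*u + 18))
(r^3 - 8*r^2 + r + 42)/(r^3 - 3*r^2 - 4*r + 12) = (r - 7)/(r - 2)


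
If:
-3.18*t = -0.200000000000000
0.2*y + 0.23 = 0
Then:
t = 0.06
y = -1.15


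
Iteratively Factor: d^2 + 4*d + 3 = (d + 1)*(d + 3)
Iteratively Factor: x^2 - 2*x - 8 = (x + 2)*(x - 4)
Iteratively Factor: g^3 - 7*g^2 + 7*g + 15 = (g - 3)*(g^2 - 4*g - 5) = (g - 5)*(g - 3)*(g + 1)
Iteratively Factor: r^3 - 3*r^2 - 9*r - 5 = (r + 1)*(r^2 - 4*r - 5) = (r + 1)^2*(r - 5)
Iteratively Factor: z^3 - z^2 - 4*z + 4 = (z + 2)*(z^2 - 3*z + 2) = (z - 2)*(z + 2)*(z - 1)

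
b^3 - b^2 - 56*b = b*(b - 8)*(b + 7)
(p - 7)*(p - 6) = p^2 - 13*p + 42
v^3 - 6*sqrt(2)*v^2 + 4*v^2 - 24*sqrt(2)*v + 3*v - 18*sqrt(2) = (v + 1)*(v + 3)*(v - 6*sqrt(2))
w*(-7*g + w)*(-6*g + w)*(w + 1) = 42*g^2*w^2 + 42*g^2*w - 13*g*w^3 - 13*g*w^2 + w^4 + w^3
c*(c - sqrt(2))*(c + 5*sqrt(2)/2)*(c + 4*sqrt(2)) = c^4 + 11*sqrt(2)*c^3/2 + 7*c^2 - 20*sqrt(2)*c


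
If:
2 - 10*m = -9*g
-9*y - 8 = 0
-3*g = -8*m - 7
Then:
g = -43/21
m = -23/14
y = -8/9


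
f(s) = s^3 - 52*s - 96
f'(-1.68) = -43.53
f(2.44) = -208.35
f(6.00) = -192.00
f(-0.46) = -72.18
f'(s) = 3*s^2 - 52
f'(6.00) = 56.00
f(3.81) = -238.81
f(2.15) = -197.86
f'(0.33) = -51.67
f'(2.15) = -38.13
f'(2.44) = -34.14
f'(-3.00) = -25.00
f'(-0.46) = -51.37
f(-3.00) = 33.00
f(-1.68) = -13.38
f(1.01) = -147.49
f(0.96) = -145.04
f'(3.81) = -8.45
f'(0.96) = -49.24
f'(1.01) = -48.94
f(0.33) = -113.12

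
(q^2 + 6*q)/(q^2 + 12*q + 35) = q*(q + 6)/(q^2 + 12*q + 35)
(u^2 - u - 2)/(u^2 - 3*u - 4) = (u - 2)/(u - 4)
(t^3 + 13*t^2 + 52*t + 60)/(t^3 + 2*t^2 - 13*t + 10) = (t^2 + 8*t + 12)/(t^2 - 3*t + 2)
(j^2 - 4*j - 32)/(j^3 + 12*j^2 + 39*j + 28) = (j - 8)/(j^2 + 8*j + 7)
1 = 1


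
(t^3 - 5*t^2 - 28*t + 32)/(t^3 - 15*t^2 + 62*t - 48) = (t + 4)/(t - 6)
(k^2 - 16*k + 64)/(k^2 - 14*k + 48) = (k - 8)/(k - 6)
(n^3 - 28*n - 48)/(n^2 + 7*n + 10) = (n^2 - 2*n - 24)/(n + 5)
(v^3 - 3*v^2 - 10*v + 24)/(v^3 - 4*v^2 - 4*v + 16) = (v + 3)/(v + 2)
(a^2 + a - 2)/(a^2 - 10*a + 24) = (a^2 + a - 2)/(a^2 - 10*a + 24)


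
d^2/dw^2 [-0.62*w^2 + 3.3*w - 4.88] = -1.24000000000000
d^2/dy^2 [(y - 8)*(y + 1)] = 2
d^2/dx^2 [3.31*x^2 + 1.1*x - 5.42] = 6.62000000000000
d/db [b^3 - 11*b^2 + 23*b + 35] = 3*b^2 - 22*b + 23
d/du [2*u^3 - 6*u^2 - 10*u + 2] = 6*u^2 - 12*u - 10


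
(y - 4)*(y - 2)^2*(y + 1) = y^4 - 7*y^3 + 12*y^2 + 4*y - 16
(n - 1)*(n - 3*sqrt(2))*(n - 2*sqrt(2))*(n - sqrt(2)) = n^4 - 6*sqrt(2)*n^3 - n^3 + 6*sqrt(2)*n^2 + 22*n^2 - 22*n - 12*sqrt(2)*n + 12*sqrt(2)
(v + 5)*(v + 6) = v^2 + 11*v + 30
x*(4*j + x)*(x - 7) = 4*j*x^2 - 28*j*x + x^3 - 7*x^2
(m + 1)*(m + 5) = m^2 + 6*m + 5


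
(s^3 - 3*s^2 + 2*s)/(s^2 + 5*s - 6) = s*(s - 2)/(s + 6)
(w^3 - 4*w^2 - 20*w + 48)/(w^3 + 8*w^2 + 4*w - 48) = (w - 6)/(w + 6)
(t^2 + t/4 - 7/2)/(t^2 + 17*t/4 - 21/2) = (t + 2)/(t + 6)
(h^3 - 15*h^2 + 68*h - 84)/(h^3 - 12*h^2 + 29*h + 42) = (h - 2)/(h + 1)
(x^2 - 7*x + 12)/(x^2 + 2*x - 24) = (x - 3)/(x + 6)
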